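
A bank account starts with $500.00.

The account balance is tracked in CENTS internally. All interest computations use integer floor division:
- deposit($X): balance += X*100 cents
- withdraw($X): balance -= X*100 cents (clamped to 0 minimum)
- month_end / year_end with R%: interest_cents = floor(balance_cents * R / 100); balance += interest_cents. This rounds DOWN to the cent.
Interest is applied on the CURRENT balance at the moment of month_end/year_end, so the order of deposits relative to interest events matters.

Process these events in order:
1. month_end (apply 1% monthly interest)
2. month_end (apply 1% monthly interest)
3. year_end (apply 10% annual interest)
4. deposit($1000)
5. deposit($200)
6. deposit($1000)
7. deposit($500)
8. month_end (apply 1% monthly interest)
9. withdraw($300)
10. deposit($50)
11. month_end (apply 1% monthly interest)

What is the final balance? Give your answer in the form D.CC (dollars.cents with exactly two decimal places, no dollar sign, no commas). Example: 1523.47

Answer: 3074.09

Derivation:
After 1 (month_end (apply 1% monthly interest)): balance=$505.00 total_interest=$5.00
After 2 (month_end (apply 1% monthly interest)): balance=$510.05 total_interest=$10.05
After 3 (year_end (apply 10% annual interest)): balance=$561.05 total_interest=$61.05
After 4 (deposit($1000)): balance=$1561.05 total_interest=$61.05
After 5 (deposit($200)): balance=$1761.05 total_interest=$61.05
After 6 (deposit($1000)): balance=$2761.05 total_interest=$61.05
After 7 (deposit($500)): balance=$3261.05 total_interest=$61.05
After 8 (month_end (apply 1% monthly interest)): balance=$3293.66 total_interest=$93.66
After 9 (withdraw($300)): balance=$2993.66 total_interest=$93.66
After 10 (deposit($50)): balance=$3043.66 total_interest=$93.66
After 11 (month_end (apply 1% monthly interest)): balance=$3074.09 total_interest=$124.09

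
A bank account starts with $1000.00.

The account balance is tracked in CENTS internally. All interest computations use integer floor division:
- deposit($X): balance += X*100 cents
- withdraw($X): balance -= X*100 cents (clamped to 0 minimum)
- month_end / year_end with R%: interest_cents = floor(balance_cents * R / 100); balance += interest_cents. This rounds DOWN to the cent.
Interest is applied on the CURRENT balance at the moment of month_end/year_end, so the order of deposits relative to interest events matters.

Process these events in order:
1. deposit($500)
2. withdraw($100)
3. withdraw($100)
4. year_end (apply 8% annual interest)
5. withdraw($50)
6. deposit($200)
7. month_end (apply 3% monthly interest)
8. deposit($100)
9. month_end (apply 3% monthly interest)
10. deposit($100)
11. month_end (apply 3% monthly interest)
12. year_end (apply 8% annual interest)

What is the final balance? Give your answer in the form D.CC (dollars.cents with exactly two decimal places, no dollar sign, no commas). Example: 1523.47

Answer: 2059.74

Derivation:
After 1 (deposit($500)): balance=$1500.00 total_interest=$0.00
After 2 (withdraw($100)): balance=$1400.00 total_interest=$0.00
After 3 (withdraw($100)): balance=$1300.00 total_interest=$0.00
After 4 (year_end (apply 8% annual interest)): balance=$1404.00 total_interest=$104.00
After 5 (withdraw($50)): balance=$1354.00 total_interest=$104.00
After 6 (deposit($200)): balance=$1554.00 total_interest=$104.00
After 7 (month_end (apply 3% monthly interest)): balance=$1600.62 total_interest=$150.62
After 8 (deposit($100)): balance=$1700.62 total_interest=$150.62
After 9 (month_end (apply 3% monthly interest)): balance=$1751.63 total_interest=$201.63
After 10 (deposit($100)): balance=$1851.63 total_interest=$201.63
After 11 (month_end (apply 3% monthly interest)): balance=$1907.17 total_interest=$257.17
After 12 (year_end (apply 8% annual interest)): balance=$2059.74 total_interest=$409.74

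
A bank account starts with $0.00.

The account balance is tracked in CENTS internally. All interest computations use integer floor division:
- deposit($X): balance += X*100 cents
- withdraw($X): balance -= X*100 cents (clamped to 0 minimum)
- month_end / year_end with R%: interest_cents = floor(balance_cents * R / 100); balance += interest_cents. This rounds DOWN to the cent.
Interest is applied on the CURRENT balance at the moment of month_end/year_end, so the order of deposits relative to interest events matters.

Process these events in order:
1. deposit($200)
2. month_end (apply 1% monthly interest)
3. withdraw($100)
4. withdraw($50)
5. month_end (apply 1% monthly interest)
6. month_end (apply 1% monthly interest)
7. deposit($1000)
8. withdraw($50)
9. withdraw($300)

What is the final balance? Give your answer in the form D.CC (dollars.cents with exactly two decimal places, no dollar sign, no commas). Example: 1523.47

After 1 (deposit($200)): balance=$200.00 total_interest=$0.00
After 2 (month_end (apply 1% monthly interest)): balance=$202.00 total_interest=$2.00
After 3 (withdraw($100)): balance=$102.00 total_interest=$2.00
After 4 (withdraw($50)): balance=$52.00 total_interest=$2.00
After 5 (month_end (apply 1% monthly interest)): balance=$52.52 total_interest=$2.52
After 6 (month_end (apply 1% monthly interest)): balance=$53.04 total_interest=$3.04
After 7 (deposit($1000)): balance=$1053.04 total_interest=$3.04
After 8 (withdraw($50)): balance=$1003.04 total_interest=$3.04
After 9 (withdraw($300)): balance=$703.04 total_interest=$3.04

Answer: 703.04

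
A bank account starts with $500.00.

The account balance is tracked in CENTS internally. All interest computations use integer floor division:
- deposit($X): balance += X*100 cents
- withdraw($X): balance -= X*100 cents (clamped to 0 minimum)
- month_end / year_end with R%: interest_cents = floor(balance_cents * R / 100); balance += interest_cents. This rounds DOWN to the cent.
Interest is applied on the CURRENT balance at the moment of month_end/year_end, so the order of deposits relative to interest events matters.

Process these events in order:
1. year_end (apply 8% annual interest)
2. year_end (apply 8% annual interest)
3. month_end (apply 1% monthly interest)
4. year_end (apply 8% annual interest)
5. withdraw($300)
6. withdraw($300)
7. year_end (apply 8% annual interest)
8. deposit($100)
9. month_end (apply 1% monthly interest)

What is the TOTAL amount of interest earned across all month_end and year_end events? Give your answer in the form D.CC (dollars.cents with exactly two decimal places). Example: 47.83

After 1 (year_end (apply 8% annual interest)): balance=$540.00 total_interest=$40.00
After 2 (year_end (apply 8% annual interest)): balance=$583.20 total_interest=$83.20
After 3 (month_end (apply 1% monthly interest)): balance=$589.03 total_interest=$89.03
After 4 (year_end (apply 8% annual interest)): balance=$636.15 total_interest=$136.15
After 5 (withdraw($300)): balance=$336.15 total_interest=$136.15
After 6 (withdraw($300)): balance=$36.15 total_interest=$136.15
After 7 (year_end (apply 8% annual interest)): balance=$39.04 total_interest=$139.04
After 8 (deposit($100)): balance=$139.04 total_interest=$139.04
After 9 (month_end (apply 1% monthly interest)): balance=$140.43 total_interest=$140.43

Answer: 140.43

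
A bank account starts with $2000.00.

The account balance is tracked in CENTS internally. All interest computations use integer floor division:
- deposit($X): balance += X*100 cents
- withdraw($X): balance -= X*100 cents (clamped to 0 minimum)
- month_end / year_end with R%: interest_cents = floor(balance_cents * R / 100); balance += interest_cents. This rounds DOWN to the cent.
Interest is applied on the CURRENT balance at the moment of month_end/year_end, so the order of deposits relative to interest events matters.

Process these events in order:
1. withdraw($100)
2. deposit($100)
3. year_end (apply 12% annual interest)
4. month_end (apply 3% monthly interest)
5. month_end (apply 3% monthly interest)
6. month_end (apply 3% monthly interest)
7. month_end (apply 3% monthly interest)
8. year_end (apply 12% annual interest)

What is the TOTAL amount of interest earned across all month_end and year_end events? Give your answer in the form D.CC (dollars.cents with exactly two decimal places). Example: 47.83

After 1 (withdraw($100)): balance=$1900.00 total_interest=$0.00
After 2 (deposit($100)): balance=$2000.00 total_interest=$0.00
After 3 (year_end (apply 12% annual interest)): balance=$2240.00 total_interest=$240.00
After 4 (month_end (apply 3% monthly interest)): balance=$2307.20 total_interest=$307.20
After 5 (month_end (apply 3% monthly interest)): balance=$2376.41 total_interest=$376.41
After 6 (month_end (apply 3% monthly interest)): balance=$2447.70 total_interest=$447.70
After 7 (month_end (apply 3% monthly interest)): balance=$2521.13 total_interest=$521.13
After 8 (year_end (apply 12% annual interest)): balance=$2823.66 total_interest=$823.66

Answer: 823.66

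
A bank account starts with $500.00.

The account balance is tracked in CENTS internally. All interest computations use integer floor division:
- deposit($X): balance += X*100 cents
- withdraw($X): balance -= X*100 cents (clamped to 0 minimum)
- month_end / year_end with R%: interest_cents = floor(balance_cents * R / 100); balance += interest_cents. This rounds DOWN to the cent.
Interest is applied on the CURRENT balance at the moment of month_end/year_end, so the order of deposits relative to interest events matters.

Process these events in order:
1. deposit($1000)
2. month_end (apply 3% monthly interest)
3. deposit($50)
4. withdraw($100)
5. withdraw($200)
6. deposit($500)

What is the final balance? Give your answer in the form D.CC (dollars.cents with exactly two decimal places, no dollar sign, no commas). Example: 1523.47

Answer: 1795.00

Derivation:
After 1 (deposit($1000)): balance=$1500.00 total_interest=$0.00
After 2 (month_end (apply 3% monthly interest)): balance=$1545.00 total_interest=$45.00
After 3 (deposit($50)): balance=$1595.00 total_interest=$45.00
After 4 (withdraw($100)): balance=$1495.00 total_interest=$45.00
After 5 (withdraw($200)): balance=$1295.00 total_interest=$45.00
After 6 (deposit($500)): balance=$1795.00 total_interest=$45.00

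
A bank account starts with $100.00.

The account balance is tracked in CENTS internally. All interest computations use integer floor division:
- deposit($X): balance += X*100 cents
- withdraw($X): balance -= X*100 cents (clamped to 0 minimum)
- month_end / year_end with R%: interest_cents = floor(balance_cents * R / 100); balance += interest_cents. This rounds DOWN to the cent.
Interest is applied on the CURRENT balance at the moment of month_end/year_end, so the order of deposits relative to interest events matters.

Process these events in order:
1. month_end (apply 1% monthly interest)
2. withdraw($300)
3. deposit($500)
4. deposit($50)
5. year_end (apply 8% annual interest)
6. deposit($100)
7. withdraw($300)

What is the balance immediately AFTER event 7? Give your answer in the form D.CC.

Answer: 394.00

Derivation:
After 1 (month_end (apply 1% monthly interest)): balance=$101.00 total_interest=$1.00
After 2 (withdraw($300)): balance=$0.00 total_interest=$1.00
After 3 (deposit($500)): balance=$500.00 total_interest=$1.00
After 4 (deposit($50)): balance=$550.00 total_interest=$1.00
After 5 (year_end (apply 8% annual interest)): balance=$594.00 total_interest=$45.00
After 6 (deposit($100)): balance=$694.00 total_interest=$45.00
After 7 (withdraw($300)): balance=$394.00 total_interest=$45.00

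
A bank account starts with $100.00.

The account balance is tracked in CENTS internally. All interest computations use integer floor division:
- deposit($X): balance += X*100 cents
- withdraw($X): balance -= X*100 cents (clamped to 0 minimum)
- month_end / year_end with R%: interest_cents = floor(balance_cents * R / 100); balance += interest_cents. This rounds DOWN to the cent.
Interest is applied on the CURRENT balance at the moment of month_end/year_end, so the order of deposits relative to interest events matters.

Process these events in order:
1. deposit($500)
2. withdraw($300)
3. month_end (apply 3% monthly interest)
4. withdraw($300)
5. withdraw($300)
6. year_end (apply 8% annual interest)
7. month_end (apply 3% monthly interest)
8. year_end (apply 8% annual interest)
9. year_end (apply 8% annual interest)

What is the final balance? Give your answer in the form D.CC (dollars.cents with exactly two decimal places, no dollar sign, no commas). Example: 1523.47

After 1 (deposit($500)): balance=$600.00 total_interest=$0.00
After 2 (withdraw($300)): balance=$300.00 total_interest=$0.00
After 3 (month_end (apply 3% monthly interest)): balance=$309.00 total_interest=$9.00
After 4 (withdraw($300)): balance=$9.00 total_interest=$9.00
After 5 (withdraw($300)): balance=$0.00 total_interest=$9.00
After 6 (year_end (apply 8% annual interest)): balance=$0.00 total_interest=$9.00
After 7 (month_end (apply 3% monthly interest)): balance=$0.00 total_interest=$9.00
After 8 (year_end (apply 8% annual interest)): balance=$0.00 total_interest=$9.00
After 9 (year_end (apply 8% annual interest)): balance=$0.00 total_interest=$9.00

Answer: 0.00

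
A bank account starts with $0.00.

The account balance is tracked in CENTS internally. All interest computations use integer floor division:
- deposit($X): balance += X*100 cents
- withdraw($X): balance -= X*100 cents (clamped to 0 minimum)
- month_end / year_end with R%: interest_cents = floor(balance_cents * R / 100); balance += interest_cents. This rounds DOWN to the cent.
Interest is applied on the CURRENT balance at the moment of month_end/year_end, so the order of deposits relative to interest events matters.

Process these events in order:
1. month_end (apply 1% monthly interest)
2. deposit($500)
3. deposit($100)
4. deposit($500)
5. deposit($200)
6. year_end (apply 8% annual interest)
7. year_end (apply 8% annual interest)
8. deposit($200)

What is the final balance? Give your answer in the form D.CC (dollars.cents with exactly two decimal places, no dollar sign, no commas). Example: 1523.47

Answer: 1716.32

Derivation:
After 1 (month_end (apply 1% monthly interest)): balance=$0.00 total_interest=$0.00
After 2 (deposit($500)): balance=$500.00 total_interest=$0.00
After 3 (deposit($100)): balance=$600.00 total_interest=$0.00
After 4 (deposit($500)): balance=$1100.00 total_interest=$0.00
After 5 (deposit($200)): balance=$1300.00 total_interest=$0.00
After 6 (year_end (apply 8% annual interest)): balance=$1404.00 total_interest=$104.00
After 7 (year_end (apply 8% annual interest)): balance=$1516.32 total_interest=$216.32
After 8 (deposit($200)): balance=$1716.32 total_interest=$216.32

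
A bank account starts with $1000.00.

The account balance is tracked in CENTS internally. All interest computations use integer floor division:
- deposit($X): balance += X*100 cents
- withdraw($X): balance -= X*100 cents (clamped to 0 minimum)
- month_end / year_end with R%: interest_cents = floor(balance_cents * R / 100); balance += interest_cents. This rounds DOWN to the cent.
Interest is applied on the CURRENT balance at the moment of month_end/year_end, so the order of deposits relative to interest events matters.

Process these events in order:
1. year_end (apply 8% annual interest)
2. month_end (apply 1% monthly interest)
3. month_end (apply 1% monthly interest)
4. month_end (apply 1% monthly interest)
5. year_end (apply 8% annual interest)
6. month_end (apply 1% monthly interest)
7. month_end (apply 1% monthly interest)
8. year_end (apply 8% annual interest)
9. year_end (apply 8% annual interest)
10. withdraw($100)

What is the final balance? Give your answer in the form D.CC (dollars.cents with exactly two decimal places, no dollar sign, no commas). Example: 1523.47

After 1 (year_end (apply 8% annual interest)): balance=$1080.00 total_interest=$80.00
After 2 (month_end (apply 1% monthly interest)): balance=$1090.80 total_interest=$90.80
After 3 (month_end (apply 1% monthly interest)): balance=$1101.70 total_interest=$101.70
After 4 (month_end (apply 1% monthly interest)): balance=$1112.71 total_interest=$112.71
After 5 (year_end (apply 8% annual interest)): balance=$1201.72 total_interest=$201.72
After 6 (month_end (apply 1% monthly interest)): balance=$1213.73 total_interest=$213.73
After 7 (month_end (apply 1% monthly interest)): balance=$1225.86 total_interest=$225.86
After 8 (year_end (apply 8% annual interest)): balance=$1323.92 total_interest=$323.92
After 9 (year_end (apply 8% annual interest)): balance=$1429.83 total_interest=$429.83
After 10 (withdraw($100)): balance=$1329.83 total_interest=$429.83

Answer: 1329.83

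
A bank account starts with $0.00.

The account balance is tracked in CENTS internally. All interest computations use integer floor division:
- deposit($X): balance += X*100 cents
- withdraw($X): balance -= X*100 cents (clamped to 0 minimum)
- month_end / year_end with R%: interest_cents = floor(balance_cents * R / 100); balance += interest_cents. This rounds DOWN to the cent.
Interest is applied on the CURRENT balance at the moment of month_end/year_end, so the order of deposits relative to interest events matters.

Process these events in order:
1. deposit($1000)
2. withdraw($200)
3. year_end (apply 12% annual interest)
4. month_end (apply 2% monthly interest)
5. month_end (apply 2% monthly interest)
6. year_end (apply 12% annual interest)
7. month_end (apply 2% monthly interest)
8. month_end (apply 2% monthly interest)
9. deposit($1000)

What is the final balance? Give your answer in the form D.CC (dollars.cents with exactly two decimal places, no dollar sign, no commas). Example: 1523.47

Answer: 2086.22

Derivation:
After 1 (deposit($1000)): balance=$1000.00 total_interest=$0.00
After 2 (withdraw($200)): balance=$800.00 total_interest=$0.00
After 3 (year_end (apply 12% annual interest)): balance=$896.00 total_interest=$96.00
After 4 (month_end (apply 2% monthly interest)): balance=$913.92 total_interest=$113.92
After 5 (month_end (apply 2% monthly interest)): balance=$932.19 total_interest=$132.19
After 6 (year_end (apply 12% annual interest)): balance=$1044.05 total_interest=$244.05
After 7 (month_end (apply 2% monthly interest)): balance=$1064.93 total_interest=$264.93
After 8 (month_end (apply 2% monthly interest)): balance=$1086.22 total_interest=$286.22
After 9 (deposit($1000)): balance=$2086.22 total_interest=$286.22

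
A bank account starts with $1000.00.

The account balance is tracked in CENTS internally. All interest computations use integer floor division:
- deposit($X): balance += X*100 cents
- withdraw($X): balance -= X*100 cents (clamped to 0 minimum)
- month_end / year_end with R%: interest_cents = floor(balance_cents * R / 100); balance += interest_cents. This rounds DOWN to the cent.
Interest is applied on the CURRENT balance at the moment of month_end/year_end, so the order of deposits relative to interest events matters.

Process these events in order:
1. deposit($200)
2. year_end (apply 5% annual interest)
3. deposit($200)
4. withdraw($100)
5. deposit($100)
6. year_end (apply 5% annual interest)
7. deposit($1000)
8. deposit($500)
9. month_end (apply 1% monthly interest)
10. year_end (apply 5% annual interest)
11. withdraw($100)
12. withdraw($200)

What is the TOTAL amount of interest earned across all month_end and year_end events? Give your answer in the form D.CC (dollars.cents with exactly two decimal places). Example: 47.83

Answer: 316.49

Derivation:
After 1 (deposit($200)): balance=$1200.00 total_interest=$0.00
After 2 (year_end (apply 5% annual interest)): balance=$1260.00 total_interest=$60.00
After 3 (deposit($200)): balance=$1460.00 total_interest=$60.00
After 4 (withdraw($100)): balance=$1360.00 total_interest=$60.00
After 5 (deposit($100)): balance=$1460.00 total_interest=$60.00
After 6 (year_end (apply 5% annual interest)): balance=$1533.00 total_interest=$133.00
After 7 (deposit($1000)): balance=$2533.00 total_interest=$133.00
After 8 (deposit($500)): balance=$3033.00 total_interest=$133.00
After 9 (month_end (apply 1% monthly interest)): balance=$3063.33 total_interest=$163.33
After 10 (year_end (apply 5% annual interest)): balance=$3216.49 total_interest=$316.49
After 11 (withdraw($100)): balance=$3116.49 total_interest=$316.49
After 12 (withdraw($200)): balance=$2916.49 total_interest=$316.49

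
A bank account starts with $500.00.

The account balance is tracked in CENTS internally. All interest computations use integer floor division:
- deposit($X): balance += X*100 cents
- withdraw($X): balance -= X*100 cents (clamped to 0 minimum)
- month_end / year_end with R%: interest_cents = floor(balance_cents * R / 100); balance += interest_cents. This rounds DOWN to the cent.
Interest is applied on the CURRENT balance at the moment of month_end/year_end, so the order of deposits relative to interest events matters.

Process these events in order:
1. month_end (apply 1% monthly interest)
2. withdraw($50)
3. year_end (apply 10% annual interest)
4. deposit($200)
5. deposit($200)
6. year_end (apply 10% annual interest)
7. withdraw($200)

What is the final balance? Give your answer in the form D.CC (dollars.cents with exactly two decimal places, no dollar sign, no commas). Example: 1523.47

After 1 (month_end (apply 1% monthly interest)): balance=$505.00 total_interest=$5.00
After 2 (withdraw($50)): balance=$455.00 total_interest=$5.00
After 3 (year_end (apply 10% annual interest)): balance=$500.50 total_interest=$50.50
After 4 (deposit($200)): balance=$700.50 total_interest=$50.50
After 5 (deposit($200)): balance=$900.50 total_interest=$50.50
After 6 (year_end (apply 10% annual interest)): balance=$990.55 total_interest=$140.55
After 7 (withdraw($200)): balance=$790.55 total_interest=$140.55

Answer: 790.55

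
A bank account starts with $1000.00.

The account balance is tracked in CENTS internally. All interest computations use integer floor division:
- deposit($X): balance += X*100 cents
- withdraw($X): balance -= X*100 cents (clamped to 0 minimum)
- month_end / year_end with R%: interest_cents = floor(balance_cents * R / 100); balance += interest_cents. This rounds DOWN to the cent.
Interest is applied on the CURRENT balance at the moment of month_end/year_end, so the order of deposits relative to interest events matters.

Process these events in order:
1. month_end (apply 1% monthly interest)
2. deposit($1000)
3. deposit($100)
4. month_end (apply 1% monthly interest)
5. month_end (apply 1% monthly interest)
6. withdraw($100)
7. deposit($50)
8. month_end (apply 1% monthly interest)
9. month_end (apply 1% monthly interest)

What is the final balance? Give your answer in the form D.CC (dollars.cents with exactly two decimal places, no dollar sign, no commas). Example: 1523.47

After 1 (month_end (apply 1% monthly interest)): balance=$1010.00 total_interest=$10.00
After 2 (deposit($1000)): balance=$2010.00 total_interest=$10.00
After 3 (deposit($100)): balance=$2110.00 total_interest=$10.00
After 4 (month_end (apply 1% monthly interest)): balance=$2131.10 total_interest=$31.10
After 5 (month_end (apply 1% monthly interest)): balance=$2152.41 total_interest=$52.41
After 6 (withdraw($100)): balance=$2052.41 total_interest=$52.41
After 7 (deposit($50)): balance=$2102.41 total_interest=$52.41
After 8 (month_end (apply 1% monthly interest)): balance=$2123.43 total_interest=$73.43
After 9 (month_end (apply 1% monthly interest)): balance=$2144.66 total_interest=$94.66

Answer: 2144.66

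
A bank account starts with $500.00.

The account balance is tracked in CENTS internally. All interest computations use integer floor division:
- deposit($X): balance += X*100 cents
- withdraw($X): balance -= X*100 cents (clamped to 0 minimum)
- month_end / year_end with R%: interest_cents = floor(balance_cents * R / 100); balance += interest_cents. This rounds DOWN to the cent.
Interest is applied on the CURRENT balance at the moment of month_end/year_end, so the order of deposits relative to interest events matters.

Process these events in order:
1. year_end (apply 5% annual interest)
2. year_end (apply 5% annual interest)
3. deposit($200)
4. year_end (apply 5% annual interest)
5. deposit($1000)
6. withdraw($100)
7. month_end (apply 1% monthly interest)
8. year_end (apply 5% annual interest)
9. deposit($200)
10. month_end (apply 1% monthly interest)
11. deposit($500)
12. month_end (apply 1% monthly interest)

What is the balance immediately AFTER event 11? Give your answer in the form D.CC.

After 1 (year_end (apply 5% annual interest)): balance=$525.00 total_interest=$25.00
After 2 (year_end (apply 5% annual interest)): balance=$551.25 total_interest=$51.25
After 3 (deposit($200)): balance=$751.25 total_interest=$51.25
After 4 (year_end (apply 5% annual interest)): balance=$788.81 total_interest=$88.81
After 5 (deposit($1000)): balance=$1788.81 total_interest=$88.81
After 6 (withdraw($100)): balance=$1688.81 total_interest=$88.81
After 7 (month_end (apply 1% monthly interest)): balance=$1705.69 total_interest=$105.69
After 8 (year_end (apply 5% annual interest)): balance=$1790.97 total_interest=$190.97
After 9 (deposit($200)): balance=$1990.97 total_interest=$190.97
After 10 (month_end (apply 1% monthly interest)): balance=$2010.87 total_interest=$210.87
After 11 (deposit($500)): balance=$2510.87 total_interest=$210.87

Answer: 2510.87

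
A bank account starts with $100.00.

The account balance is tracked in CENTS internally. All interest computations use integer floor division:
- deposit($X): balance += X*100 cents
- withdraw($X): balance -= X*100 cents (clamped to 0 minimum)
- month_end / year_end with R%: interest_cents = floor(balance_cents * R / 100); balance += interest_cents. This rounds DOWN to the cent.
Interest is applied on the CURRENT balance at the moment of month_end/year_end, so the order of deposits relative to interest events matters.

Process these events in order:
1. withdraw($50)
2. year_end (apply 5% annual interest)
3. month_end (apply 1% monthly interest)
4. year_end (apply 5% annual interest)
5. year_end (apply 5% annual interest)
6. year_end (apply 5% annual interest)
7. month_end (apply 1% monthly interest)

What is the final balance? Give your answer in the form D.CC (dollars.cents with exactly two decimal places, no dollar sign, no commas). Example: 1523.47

Answer: 61.98

Derivation:
After 1 (withdraw($50)): balance=$50.00 total_interest=$0.00
After 2 (year_end (apply 5% annual interest)): balance=$52.50 total_interest=$2.50
After 3 (month_end (apply 1% monthly interest)): balance=$53.02 total_interest=$3.02
After 4 (year_end (apply 5% annual interest)): balance=$55.67 total_interest=$5.67
After 5 (year_end (apply 5% annual interest)): balance=$58.45 total_interest=$8.45
After 6 (year_end (apply 5% annual interest)): balance=$61.37 total_interest=$11.37
After 7 (month_end (apply 1% monthly interest)): balance=$61.98 total_interest=$11.98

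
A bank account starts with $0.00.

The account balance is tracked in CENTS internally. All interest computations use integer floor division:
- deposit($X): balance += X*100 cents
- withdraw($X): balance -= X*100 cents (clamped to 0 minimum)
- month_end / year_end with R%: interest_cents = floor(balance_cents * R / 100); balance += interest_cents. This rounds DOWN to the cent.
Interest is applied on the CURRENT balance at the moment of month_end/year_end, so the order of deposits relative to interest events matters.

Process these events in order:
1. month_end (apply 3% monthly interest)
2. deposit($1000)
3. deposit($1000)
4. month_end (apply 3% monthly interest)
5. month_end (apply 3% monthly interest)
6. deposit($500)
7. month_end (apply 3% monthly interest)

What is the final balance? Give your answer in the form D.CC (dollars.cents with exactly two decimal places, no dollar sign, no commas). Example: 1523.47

Answer: 2700.45

Derivation:
After 1 (month_end (apply 3% monthly interest)): balance=$0.00 total_interest=$0.00
After 2 (deposit($1000)): balance=$1000.00 total_interest=$0.00
After 3 (deposit($1000)): balance=$2000.00 total_interest=$0.00
After 4 (month_end (apply 3% monthly interest)): balance=$2060.00 total_interest=$60.00
After 5 (month_end (apply 3% monthly interest)): balance=$2121.80 total_interest=$121.80
After 6 (deposit($500)): balance=$2621.80 total_interest=$121.80
After 7 (month_end (apply 3% monthly interest)): balance=$2700.45 total_interest=$200.45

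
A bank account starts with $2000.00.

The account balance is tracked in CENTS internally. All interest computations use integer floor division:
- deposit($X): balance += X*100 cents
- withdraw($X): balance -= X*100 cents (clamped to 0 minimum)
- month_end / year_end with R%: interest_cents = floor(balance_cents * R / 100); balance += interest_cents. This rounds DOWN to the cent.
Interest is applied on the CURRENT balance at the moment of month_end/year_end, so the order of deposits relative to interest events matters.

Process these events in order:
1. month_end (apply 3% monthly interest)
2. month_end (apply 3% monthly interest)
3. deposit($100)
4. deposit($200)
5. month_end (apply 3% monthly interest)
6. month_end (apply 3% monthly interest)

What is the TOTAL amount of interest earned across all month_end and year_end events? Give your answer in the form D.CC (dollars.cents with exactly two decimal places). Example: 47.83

Answer: 269.28

Derivation:
After 1 (month_end (apply 3% monthly interest)): balance=$2060.00 total_interest=$60.00
After 2 (month_end (apply 3% monthly interest)): balance=$2121.80 total_interest=$121.80
After 3 (deposit($100)): balance=$2221.80 total_interest=$121.80
After 4 (deposit($200)): balance=$2421.80 total_interest=$121.80
After 5 (month_end (apply 3% monthly interest)): balance=$2494.45 total_interest=$194.45
After 6 (month_end (apply 3% monthly interest)): balance=$2569.28 total_interest=$269.28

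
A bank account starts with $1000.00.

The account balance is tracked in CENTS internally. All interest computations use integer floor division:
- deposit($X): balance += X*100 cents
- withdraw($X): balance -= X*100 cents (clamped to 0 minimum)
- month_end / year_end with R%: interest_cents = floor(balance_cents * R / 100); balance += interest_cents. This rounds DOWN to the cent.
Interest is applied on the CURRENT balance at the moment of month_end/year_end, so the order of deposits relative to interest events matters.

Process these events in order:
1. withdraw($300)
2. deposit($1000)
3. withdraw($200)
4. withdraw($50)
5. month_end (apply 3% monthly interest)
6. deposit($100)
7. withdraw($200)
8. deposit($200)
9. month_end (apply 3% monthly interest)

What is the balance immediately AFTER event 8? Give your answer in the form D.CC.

After 1 (withdraw($300)): balance=$700.00 total_interest=$0.00
After 2 (deposit($1000)): balance=$1700.00 total_interest=$0.00
After 3 (withdraw($200)): balance=$1500.00 total_interest=$0.00
After 4 (withdraw($50)): balance=$1450.00 total_interest=$0.00
After 5 (month_end (apply 3% monthly interest)): balance=$1493.50 total_interest=$43.50
After 6 (deposit($100)): balance=$1593.50 total_interest=$43.50
After 7 (withdraw($200)): balance=$1393.50 total_interest=$43.50
After 8 (deposit($200)): balance=$1593.50 total_interest=$43.50

Answer: 1593.50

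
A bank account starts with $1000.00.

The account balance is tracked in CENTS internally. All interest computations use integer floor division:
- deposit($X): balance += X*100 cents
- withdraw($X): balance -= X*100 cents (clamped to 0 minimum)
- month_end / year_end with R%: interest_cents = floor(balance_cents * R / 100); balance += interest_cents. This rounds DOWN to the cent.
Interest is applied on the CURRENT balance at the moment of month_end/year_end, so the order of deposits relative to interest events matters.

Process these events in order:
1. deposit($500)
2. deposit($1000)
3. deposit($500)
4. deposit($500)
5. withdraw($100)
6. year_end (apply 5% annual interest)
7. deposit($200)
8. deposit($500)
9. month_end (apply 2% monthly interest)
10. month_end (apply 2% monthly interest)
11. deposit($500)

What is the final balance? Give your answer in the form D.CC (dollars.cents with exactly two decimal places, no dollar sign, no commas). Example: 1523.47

Answer: 4942.50

Derivation:
After 1 (deposit($500)): balance=$1500.00 total_interest=$0.00
After 2 (deposit($1000)): balance=$2500.00 total_interest=$0.00
After 3 (deposit($500)): balance=$3000.00 total_interest=$0.00
After 4 (deposit($500)): balance=$3500.00 total_interest=$0.00
After 5 (withdraw($100)): balance=$3400.00 total_interest=$0.00
After 6 (year_end (apply 5% annual interest)): balance=$3570.00 total_interest=$170.00
After 7 (deposit($200)): balance=$3770.00 total_interest=$170.00
After 8 (deposit($500)): balance=$4270.00 total_interest=$170.00
After 9 (month_end (apply 2% monthly interest)): balance=$4355.40 total_interest=$255.40
After 10 (month_end (apply 2% monthly interest)): balance=$4442.50 total_interest=$342.50
After 11 (deposit($500)): balance=$4942.50 total_interest=$342.50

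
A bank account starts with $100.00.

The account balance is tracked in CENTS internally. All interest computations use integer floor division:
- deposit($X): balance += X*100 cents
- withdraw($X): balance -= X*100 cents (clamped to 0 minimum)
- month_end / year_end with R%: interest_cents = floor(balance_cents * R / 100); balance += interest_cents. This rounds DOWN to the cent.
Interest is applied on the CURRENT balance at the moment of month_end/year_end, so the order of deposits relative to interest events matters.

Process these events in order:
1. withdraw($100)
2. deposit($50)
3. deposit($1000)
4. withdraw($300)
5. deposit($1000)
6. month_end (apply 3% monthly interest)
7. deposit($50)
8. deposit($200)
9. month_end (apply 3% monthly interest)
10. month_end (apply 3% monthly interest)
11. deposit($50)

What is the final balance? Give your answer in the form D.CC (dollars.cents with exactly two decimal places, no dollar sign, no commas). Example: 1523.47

After 1 (withdraw($100)): balance=$0.00 total_interest=$0.00
After 2 (deposit($50)): balance=$50.00 total_interest=$0.00
After 3 (deposit($1000)): balance=$1050.00 total_interest=$0.00
After 4 (withdraw($300)): balance=$750.00 total_interest=$0.00
After 5 (deposit($1000)): balance=$1750.00 total_interest=$0.00
After 6 (month_end (apply 3% monthly interest)): balance=$1802.50 total_interest=$52.50
After 7 (deposit($50)): balance=$1852.50 total_interest=$52.50
After 8 (deposit($200)): balance=$2052.50 total_interest=$52.50
After 9 (month_end (apply 3% monthly interest)): balance=$2114.07 total_interest=$114.07
After 10 (month_end (apply 3% monthly interest)): balance=$2177.49 total_interest=$177.49
After 11 (deposit($50)): balance=$2227.49 total_interest=$177.49

Answer: 2227.49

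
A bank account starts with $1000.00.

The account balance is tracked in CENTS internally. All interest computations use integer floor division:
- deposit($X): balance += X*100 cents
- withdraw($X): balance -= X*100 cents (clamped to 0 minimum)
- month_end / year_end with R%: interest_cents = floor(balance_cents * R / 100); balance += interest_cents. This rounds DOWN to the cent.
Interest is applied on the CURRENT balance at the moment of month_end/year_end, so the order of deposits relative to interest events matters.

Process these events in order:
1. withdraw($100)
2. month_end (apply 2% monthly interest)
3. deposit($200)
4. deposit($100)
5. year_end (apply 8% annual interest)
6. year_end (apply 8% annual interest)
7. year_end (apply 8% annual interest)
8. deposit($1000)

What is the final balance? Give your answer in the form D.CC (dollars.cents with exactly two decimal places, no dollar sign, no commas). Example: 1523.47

After 1 (withdraw($100)): balance=$900.00 total_interest=$0.00
After 2 (month_end (apply 2% monthly interest)): balance=$918.00 total_interest=$18.00
After 3 (deposit($200)): balance=$1118.00 total_interest=$18.00
After 4 (deposit($100)): balance=$1218.00 total_interest=$18.00
After 5 (year_end (apply 8% annual interest)): balance=$1315.44 total_interest=$115.44
After 6 (year_end (apply 8% annual interest)): balance=$1420.67 total_interest=$220.67
After 7 (year_end (apply 8% annual interest)): balance=$1534.32 total_interest=$334.32
After 8 (deposit($1000)): balance=$2534.32 total_interest=$334.32

Answer: 2534.32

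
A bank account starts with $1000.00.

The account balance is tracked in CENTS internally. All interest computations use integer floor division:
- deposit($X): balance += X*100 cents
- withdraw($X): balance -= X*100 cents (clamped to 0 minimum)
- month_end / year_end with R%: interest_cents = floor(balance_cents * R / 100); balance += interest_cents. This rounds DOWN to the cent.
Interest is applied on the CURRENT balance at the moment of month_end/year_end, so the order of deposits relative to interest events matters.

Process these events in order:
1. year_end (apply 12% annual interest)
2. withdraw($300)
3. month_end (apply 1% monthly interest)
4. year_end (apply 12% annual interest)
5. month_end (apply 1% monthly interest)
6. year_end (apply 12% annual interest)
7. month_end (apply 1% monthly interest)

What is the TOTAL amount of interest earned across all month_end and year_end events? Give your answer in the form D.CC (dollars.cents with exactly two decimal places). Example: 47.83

After 1 (year_end (apply 12% annual interest)): balance=$1120.00 total_interest=$120.00
After 2 (withdraw($300)): balance=$820.00 total_interest=$120.00
After 3 (month_end (apply 1% monthly interest)): balance=$828.20 total_interest=$128.20
After 4 (year_end (apply 12% annual interest)): balance=$927.58 total_interest=$227.58
After 5 (month_end (apply 1% monthly interest)): balance=$936.85 total_interest=$236.85
After 6 (year_end (apply 12% annual interest)): balance=$1049.27 total_interest=$349.27
After 7 (month_end (apply 1% monthly interest)): balance=$1059.76 total_interest=$359.76

Answer: 359.76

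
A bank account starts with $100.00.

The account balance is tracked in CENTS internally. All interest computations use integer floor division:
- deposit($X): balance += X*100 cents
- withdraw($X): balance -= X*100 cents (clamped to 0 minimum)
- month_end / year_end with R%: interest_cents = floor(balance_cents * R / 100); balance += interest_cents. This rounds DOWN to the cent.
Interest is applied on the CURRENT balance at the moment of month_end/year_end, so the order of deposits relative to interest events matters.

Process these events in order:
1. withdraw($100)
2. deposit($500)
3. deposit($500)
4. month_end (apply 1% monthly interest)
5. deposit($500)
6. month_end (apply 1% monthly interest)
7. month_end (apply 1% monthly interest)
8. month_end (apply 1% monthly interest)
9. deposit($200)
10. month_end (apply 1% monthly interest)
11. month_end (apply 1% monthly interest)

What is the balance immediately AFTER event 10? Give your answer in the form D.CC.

After 1 (withdraw($100)): balance=$0.00 total_interest=$0.00
After 2 (deposit($500)): balance=$500.00 total_interest=$0.00
After 3 (deposit($500)): balance=$1000.00 total_interest=$0.00
After 4 (month_end (apply 1% monthly interest)): balance=$1010.00 total_interest=$10.00
After 5 (deposit($500)): balance=$1510.00 total_interest=$10.00
After 6 (month_end (apply 1% monthly interest)): balance=$1525.10 total_interest=$25.10
After 7 (month_end (apply 1% monthly interest)): balance=$1540.35 total_interest=$40.35
After 8 (month_end (apply 1% monthly interest)): balance=$1555.75 total_interest=$55.75
After 9 (deposit($200)): balance=$1755.75 total_interest=$55.75
After 10 (month_end (apply 1% monthly interest)): balance=$1773.30 total_interest=$73.30

Answer: 1773.30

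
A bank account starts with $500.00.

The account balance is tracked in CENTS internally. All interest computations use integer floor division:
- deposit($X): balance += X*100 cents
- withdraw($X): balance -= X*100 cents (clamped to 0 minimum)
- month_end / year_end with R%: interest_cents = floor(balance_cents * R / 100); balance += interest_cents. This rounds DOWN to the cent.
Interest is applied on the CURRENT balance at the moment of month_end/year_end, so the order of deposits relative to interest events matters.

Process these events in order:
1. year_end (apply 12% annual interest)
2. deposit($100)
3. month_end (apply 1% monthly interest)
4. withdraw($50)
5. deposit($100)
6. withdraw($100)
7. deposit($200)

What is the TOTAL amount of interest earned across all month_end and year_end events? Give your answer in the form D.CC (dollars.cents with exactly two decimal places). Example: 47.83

Answer: 66.60

Derivation:
After 1 (year_end (apply 12% annual interest)): balance=$560.00 total_interest=$60.00
After 2 (deposit($100)): balance=$660.00 total_interest=$60.00
After 3 (month_end (apply 1% monthly interest)): balance=$666.60 total_interest=$66.60
After 4 (withdraw($50)): balance=$616.60 total_interest=$66.60
After 5 (deposit($100)): balance=$716.60 total_interest=$66.60
After 6 (withdraw($100)): balance=$616.60 total_interest=$66.60
After 7 (deposit($200)): balance=$816.60 total_interest=$66.60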